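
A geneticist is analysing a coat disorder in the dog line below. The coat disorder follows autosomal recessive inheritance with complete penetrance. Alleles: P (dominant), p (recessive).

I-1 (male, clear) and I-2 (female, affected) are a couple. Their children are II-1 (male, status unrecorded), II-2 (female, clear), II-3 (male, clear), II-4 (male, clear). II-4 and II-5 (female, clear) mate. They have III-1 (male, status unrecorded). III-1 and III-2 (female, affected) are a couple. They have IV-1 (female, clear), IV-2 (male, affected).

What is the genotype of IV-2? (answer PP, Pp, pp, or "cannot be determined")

IV-2 is affected, so IV-2 is pp.

pp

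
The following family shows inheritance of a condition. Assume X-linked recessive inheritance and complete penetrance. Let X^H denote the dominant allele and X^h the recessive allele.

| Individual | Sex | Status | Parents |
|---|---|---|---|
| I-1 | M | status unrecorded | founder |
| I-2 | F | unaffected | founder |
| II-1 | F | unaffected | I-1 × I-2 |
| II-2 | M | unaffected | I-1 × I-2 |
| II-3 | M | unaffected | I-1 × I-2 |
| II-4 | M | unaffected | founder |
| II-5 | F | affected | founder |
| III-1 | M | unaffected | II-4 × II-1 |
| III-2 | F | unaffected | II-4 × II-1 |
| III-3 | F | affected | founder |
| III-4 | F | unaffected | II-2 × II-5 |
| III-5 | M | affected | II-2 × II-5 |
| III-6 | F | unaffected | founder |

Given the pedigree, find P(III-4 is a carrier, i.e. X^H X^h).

III-4 is unaffected so carries H and received h from II-5 (X^h X^h), so III-4 is X^H X^h, giving P(X^H X^h) = 1.

1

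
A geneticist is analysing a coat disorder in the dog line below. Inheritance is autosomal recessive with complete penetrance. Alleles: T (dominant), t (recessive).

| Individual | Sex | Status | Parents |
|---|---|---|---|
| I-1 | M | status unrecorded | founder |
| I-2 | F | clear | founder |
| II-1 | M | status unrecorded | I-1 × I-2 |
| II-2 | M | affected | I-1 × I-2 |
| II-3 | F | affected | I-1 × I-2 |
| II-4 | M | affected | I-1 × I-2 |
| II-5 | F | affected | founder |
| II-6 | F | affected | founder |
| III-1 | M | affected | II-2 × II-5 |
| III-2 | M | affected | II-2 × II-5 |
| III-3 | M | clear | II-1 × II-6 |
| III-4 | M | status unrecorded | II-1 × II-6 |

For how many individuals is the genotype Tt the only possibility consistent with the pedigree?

2

Obligate heterozygotes: I-2 is clear so carries T and passed t to II-2 (tt), so I-2 is Tt; III-3 is clear so carries T and received t from II-6 (tt), so III-3 is Tt.
Every other individual is either homozygous by phenotype or has at least one consistent homozygous assignment, so the count is 2.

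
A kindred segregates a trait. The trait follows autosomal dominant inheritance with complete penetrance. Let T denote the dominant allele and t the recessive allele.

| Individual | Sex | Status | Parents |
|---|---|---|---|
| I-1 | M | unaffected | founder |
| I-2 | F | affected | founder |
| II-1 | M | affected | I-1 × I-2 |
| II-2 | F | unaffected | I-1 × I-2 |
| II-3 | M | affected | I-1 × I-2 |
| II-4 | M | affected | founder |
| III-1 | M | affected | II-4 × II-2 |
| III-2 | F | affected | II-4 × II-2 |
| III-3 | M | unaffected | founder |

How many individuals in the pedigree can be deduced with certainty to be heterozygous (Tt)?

Obligate heterozygotes: I-2 is affected so carries T and passed t to II-2 (tt), so I-2 is Tt; II-1 is affected so carries T and received t from I-1 (tt), so II-1 is Tt; II-3 is affected so carries T and received t from I-1 (tt), so II-3 is Tt; III-1 is affected so carries T and received t from II-2 (tt), so III-1 is Tt; III-2 is affected so carries T and received t from II-2 (tt), so III-2 is Tt.
Every other individual is either homozygous by phenotype or has at least one consistent homozygous assignment, so the count is 5.

5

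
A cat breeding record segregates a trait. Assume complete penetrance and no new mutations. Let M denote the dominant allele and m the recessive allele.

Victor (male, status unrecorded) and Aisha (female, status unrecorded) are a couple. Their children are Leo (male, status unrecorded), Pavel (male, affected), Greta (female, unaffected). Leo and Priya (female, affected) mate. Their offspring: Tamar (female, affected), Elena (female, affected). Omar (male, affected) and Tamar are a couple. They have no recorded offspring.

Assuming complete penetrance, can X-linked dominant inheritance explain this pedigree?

A consistent assignment under X-linked dominant exists: Victor X^m Y, Aisha X^M X^m, Leo X^M Y, Pavel X^M Y, Greta X^m X^m, Priya X^M X^M, Tamar X^M X^M, Elena X^M X^M, Omar X^M Y.
In this assignment every recorded phenotype matches its genotype and every non-founder's genotype is obtainable from its parents' genotypes, so the pedigree is consistent.

Yes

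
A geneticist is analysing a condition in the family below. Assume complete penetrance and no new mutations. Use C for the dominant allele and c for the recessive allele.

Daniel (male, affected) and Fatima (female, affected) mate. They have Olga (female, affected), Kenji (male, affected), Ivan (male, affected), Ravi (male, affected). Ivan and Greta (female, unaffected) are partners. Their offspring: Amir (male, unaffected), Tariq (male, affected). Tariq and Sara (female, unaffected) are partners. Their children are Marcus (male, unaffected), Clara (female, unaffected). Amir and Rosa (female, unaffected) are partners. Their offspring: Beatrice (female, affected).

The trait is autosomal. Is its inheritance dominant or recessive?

recessive

Amir and Rosa are both unaffected yet have an affected child Beatrice. Under dominance, an affected child requires at least one affected parent, so the trait cannot be dominant.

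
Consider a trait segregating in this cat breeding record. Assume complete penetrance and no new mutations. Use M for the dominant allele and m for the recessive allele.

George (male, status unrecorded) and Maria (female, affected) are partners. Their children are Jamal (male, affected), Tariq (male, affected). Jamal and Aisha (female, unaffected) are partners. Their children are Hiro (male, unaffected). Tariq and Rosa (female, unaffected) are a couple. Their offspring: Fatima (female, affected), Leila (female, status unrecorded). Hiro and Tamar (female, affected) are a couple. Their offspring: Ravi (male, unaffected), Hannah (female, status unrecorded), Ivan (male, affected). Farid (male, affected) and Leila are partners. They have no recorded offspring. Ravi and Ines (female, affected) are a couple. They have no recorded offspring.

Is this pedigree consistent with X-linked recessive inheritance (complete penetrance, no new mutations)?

No

Under X-linked recessive, Ravi (unaffected, male) cannot arise from Hiro (unaffected) × Tamar (affected).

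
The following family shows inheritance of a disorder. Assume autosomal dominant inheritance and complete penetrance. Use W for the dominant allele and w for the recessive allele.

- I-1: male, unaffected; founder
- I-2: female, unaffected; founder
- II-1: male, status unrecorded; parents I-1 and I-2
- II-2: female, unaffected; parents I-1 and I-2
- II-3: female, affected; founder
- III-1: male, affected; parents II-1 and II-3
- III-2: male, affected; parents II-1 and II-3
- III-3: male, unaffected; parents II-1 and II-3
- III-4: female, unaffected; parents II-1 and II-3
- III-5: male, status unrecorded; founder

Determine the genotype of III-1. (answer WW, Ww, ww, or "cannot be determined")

Ww

From phenotype alone, III-1 is WW or Ww.
III-1 is affected so carries W and received w from II-1 (ww), so III-1 is Ww.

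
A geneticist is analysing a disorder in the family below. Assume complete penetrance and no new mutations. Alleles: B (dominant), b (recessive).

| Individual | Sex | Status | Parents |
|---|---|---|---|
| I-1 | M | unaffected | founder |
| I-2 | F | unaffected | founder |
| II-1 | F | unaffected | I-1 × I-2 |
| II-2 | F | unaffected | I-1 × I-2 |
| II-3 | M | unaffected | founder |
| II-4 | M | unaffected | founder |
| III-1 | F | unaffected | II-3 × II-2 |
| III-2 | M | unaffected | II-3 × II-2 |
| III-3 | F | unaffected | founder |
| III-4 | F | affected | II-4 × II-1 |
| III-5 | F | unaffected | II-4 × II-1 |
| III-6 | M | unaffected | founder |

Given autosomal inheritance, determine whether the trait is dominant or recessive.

recessive

II-4 and II-1 are both unaffected yet have an affected child III-4. Under dominance, an affected child requires at least one affected parent, so the trait cannot be dominant.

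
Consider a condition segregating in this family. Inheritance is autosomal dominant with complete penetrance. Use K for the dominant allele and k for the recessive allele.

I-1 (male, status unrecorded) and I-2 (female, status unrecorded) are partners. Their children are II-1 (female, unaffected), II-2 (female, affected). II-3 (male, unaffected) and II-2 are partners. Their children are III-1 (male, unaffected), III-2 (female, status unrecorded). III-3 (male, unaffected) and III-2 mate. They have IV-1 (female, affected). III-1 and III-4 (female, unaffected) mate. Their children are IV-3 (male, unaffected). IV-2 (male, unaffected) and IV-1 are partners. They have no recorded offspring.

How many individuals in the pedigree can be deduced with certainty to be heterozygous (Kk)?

3

Obligate heterozygotes: II-2 is affected so carries K and passed k to III-1 (kk), so II-2 is Kk; III-2 passed K to IV-1 (Kk, whose k came from III-3) and received k from II-3 (kk), so III-2 is Kk; IV-1 is affected so carries K and received k from III-3 (kk), so IV-1 is Kk.
Every other individual is either homozygous by phenotype or has at least one consistent homozygous assignment, so the count is 3.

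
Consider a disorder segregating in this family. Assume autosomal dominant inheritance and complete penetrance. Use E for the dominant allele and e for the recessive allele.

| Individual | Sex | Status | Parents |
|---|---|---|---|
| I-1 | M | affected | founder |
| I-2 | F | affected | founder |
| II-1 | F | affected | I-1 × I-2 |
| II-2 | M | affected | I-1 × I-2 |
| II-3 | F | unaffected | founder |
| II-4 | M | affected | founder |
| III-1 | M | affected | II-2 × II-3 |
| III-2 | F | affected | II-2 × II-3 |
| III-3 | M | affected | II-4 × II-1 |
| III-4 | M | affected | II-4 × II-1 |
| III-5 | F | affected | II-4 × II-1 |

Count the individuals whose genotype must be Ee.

Obligate heterozygotes: III-1 is affected so carries E and received e from II-3 (ee), so III-1 is Ee; III-2 is affected so carries E and received e from II-3 (ee), so III-2 is Ee.
Every other individual is either homozygous by phenotype or has at least one consistent homozygous assignment, so the count is 2.

2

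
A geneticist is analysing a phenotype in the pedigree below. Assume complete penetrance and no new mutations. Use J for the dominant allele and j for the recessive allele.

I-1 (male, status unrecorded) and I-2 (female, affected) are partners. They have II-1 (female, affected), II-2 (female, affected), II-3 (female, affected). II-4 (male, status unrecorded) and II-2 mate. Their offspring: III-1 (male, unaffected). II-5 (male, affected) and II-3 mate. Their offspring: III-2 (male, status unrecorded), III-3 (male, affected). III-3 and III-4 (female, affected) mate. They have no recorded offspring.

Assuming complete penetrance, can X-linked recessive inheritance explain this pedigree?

No

Under X-linked recessive, III-1 (unaffected, male) cannot arise from II-4 (unrecorded) × II-2 (affected).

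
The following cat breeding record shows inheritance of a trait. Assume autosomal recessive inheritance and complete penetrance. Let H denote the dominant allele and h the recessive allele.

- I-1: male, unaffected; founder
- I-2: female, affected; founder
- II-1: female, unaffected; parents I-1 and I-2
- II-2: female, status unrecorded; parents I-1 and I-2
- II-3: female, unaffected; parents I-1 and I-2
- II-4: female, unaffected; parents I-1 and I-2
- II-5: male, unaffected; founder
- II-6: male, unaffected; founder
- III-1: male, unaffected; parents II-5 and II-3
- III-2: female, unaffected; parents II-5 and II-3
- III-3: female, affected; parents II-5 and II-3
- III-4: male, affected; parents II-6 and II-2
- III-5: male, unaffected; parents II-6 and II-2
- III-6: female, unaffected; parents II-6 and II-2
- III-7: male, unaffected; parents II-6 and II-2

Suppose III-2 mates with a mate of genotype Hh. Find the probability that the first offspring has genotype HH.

II-5 is unaffected so carries H and passed h to III-3 (hh), so II-5 is Hh.
II-3 is unaffected so carries H and received h from I-2 (hh), so II-3 is Hh.
III-2 is an unaffected offspring of II-5 (Hh) × II-3 (Hh), whose cross gives 1/4 HH : 1/2 Hh : 1/4 hh; conditioning on being unaffected, III-2 is HH with probability 1/3, Hh with probability 2/3.
Summing over parental genotype combinations, P(offspring has genotype HH) = 1/3·1/2 + 2/3·1/4 = 1/3.

1/3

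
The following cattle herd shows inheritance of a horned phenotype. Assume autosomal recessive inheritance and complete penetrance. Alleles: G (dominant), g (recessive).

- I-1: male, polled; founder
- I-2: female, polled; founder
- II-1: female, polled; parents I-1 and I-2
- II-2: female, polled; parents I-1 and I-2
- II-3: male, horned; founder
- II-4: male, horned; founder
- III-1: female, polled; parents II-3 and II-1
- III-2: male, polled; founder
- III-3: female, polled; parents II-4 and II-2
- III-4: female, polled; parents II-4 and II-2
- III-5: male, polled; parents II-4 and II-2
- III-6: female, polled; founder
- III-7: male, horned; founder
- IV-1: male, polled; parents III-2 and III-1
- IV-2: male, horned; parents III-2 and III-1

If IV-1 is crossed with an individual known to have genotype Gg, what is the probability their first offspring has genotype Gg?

III-2 is polled so carries G and passed g to IV-2 (gg), so III-2 is Gg.
III-1 is polled so carries G and received g from II-3 (gg), so III-1 is Gg.
IV-1 is a polled offspring of III-2 (Gg) × III-1 (Gg), whose cross gives 1/4 GG : 1/2 Gg : 1/4 gg; conditioning on being polled, IV-1 is GG with probability 1/3, Gg with probability 2/3.
Summing over parental genotype combinations, P(offspring has genotype Gg) = 1/3·1/2 + 2/3·1/2 = 1/2.

1/2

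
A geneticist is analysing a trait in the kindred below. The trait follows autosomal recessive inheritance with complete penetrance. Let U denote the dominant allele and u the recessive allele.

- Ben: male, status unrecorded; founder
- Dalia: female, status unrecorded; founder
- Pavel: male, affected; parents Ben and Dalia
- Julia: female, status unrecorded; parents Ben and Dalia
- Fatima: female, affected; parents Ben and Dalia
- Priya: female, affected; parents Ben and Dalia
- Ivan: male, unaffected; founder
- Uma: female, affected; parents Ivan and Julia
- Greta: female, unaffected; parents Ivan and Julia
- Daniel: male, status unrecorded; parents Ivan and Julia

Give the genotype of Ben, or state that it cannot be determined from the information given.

cannot be determined

Ben's phenotype is unrecorded, and no parent or child forces a single allele at both positions; consistent genotype assignments exist with Ben as Uu or uu.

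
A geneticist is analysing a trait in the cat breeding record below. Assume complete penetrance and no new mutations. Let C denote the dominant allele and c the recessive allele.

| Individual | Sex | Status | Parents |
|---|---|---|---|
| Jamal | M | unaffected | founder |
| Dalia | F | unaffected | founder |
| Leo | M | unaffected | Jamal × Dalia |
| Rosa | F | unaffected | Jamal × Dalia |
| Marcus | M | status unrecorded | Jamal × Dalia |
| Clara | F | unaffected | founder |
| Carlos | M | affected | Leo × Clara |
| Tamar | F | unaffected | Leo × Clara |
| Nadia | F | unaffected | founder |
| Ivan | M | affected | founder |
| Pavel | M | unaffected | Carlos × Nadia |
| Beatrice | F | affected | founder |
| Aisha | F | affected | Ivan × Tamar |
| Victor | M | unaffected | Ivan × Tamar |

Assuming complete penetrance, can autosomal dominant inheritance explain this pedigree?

No

Under autosomal dominant, Carlos (affected, male) cannot arise from Leo (unaffected) × Clara (unaffected).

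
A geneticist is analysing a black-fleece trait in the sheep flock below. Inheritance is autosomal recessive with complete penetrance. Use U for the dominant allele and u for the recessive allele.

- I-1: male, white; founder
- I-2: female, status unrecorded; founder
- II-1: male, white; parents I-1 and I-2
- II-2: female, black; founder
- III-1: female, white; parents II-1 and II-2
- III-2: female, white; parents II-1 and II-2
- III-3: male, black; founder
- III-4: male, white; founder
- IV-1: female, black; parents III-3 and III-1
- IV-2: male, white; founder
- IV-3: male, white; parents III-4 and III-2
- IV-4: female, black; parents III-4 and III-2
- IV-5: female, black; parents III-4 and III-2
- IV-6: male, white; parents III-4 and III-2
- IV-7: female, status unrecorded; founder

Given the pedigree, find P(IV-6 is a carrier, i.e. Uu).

2/3

III-4 is white so carries U and passed u to IV-4 (uu), so III-4 is Uu.
III-2 is white so carries U and received u from II-2 (uu), so III-2 is Uu.
Their cross gives offspring ratios 1/4 UU : 1/2 Uu : 1/4 uu. Conditioning on IV-6 being white, P(Uu) = 1/2 / 3/4 = 2/3.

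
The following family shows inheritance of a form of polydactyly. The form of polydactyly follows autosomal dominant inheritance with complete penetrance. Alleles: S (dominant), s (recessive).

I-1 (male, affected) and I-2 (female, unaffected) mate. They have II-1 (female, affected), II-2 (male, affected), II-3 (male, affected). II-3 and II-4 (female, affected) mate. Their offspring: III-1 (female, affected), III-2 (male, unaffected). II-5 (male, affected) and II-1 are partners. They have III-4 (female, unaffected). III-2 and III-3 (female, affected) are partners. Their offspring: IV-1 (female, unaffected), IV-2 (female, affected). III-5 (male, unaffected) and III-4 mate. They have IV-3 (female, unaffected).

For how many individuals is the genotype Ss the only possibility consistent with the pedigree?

Obligate heterozygotes: II-1 is affected so carries S and received s from I-2 (ss), so II-1 is Ss; II-2 is affected so carries S and received s from I-2 (ss), so II-2 is Ss; II-3 is affected so carries S and received s from I-2 (ss), so II-3 is Ss; II-4 is affected so carries S and passed s to III-2 (ss), so II-4 is Ss; II-5 is affected so carries S and passed s to III-4 (ss), so II-5 is Ss; III-3 is affected so carries S and passed s to IV-1 (ss), so III-3 is Ss; IV-2 is affected so carries S and received s from III-2 (ss), so IV-2 is Ss.
Every other individual is either homozygous by phenotype or has at least one consistent homozygous assignment, so the count is 7.

7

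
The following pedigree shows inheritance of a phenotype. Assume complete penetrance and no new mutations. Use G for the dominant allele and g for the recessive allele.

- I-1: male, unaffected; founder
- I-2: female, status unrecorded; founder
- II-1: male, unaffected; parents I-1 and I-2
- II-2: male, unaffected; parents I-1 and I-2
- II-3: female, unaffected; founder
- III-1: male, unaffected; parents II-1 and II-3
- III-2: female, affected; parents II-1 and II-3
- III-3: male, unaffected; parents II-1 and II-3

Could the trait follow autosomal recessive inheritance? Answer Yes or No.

Yes

A consistent assignment under autosomal recessive exists: I-1 GG, I-2 Gg, II-1 Gg, II-2 GG, II-3 Gg, III-1 GG, III-2 gg, III-3 GG.
In this assignment every recorded phenotype matches its genotype and every non-founder's genotype is obtainable from its parents' genotypes, so the pedigree is consistent.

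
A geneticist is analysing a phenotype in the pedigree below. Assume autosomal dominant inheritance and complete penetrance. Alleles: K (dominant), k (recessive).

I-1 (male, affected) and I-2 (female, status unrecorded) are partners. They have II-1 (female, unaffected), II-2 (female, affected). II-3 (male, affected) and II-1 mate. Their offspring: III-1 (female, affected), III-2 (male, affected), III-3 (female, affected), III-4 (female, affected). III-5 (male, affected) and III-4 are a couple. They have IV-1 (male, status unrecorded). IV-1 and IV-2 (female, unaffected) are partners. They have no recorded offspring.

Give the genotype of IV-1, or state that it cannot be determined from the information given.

IV-1's phenotype is unrecorded, and no parent or child forces a single allele at both positions; consistent genotype assignments exist with IV-1 as KK or Kk or kk.

cannot be determined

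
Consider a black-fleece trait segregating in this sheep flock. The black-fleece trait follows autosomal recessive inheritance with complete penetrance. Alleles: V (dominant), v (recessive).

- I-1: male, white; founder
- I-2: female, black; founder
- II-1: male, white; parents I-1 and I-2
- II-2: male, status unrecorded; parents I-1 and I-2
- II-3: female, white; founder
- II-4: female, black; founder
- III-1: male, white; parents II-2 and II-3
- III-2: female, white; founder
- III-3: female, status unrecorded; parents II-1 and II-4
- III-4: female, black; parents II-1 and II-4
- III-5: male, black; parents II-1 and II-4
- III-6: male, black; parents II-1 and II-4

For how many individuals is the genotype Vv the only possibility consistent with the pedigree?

Obligate heterozygotes: II-1 is white so carries V and received v from I-2 (vv), so II-1 is Vv.
Every other individual is either homozygous by phenotype or has at least one consistent homozygous assignment, so the count is 1.

1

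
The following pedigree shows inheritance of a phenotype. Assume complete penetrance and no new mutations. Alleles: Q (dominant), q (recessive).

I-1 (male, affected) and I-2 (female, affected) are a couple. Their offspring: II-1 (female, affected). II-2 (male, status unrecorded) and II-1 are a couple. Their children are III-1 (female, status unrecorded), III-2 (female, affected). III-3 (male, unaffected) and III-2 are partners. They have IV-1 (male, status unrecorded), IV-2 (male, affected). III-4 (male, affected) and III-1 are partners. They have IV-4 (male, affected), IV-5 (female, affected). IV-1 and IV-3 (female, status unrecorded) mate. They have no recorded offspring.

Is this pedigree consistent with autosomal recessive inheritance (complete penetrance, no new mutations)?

A consistent assignment under autosomal recessive exists: I-1 qq, I-2 qq, II-1 qq, II-2 Qq, III-1 Qq, III-2 qq, III-3 Qq, III-4 qq, IV-1 Qq, IV-2 qq, IV-3 QQ, IV-4 qq, IV-5 qq.
In this assignment every recorded phenotype matches its genotype and every non-founder's genotype is obtainable from its parents' genotypes, so the pedigree is consistent.

Yes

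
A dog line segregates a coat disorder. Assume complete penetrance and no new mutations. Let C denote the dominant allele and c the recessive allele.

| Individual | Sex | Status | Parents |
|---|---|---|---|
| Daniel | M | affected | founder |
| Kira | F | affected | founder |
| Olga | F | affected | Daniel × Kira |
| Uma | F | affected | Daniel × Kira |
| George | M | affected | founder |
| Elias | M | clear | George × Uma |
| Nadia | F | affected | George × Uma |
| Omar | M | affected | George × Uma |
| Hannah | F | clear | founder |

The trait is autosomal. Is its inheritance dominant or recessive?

dominant

George and Uma are both affected yet have a clear child Elias. Under a recessive model two affected parents are homozygous and every child would be affected, so the trait cannot be recessive.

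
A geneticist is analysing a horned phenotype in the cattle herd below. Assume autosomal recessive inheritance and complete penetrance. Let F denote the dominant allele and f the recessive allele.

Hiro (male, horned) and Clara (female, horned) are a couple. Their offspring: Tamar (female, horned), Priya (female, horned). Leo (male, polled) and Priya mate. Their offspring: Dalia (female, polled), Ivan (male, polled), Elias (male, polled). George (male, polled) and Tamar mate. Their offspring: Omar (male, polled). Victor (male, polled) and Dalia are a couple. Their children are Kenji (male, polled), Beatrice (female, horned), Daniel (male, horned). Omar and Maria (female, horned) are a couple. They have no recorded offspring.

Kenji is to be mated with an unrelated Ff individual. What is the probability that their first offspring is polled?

Victor is polled so carries F and passed f to Beatrice (ff), so Victor is Ff.
Dalia is polled so carries F and received f from Priya (ff), so Dalia is Ff.
Kenji is a polled offspring of Victor (Ff) × Dalia (Ff), whose cross gives 1/4 FF : 1/2 Ff : 1/4 ff; conditioning on being polled, Kenji is FF with probability 1/3, Ff with probability 2/3.
Summing over parental genotype combinations, P(offspring is polled) = 1/3·1 + 2/3·3/4 = 5/6.

5/6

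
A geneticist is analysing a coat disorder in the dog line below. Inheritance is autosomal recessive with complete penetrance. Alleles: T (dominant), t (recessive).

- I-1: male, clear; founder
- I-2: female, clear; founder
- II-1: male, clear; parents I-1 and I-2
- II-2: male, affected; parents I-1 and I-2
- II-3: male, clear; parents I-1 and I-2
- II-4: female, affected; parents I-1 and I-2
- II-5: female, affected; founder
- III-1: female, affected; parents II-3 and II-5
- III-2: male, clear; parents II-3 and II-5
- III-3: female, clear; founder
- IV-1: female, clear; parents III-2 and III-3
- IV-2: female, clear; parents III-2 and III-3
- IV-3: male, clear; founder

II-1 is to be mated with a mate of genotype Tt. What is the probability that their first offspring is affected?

1/6

I-1 is clear so carries T and passed t to II-2 (tt), so I-1 is Tt.
I-2 is clear so carries T and passed t to II-2 (tt), so I-2 is Tt.
II-1 is a clear offspring of I-1 (Tt) × I-2 (Tt), whose cross gives 1/4 TT : 1/2 Tt : 1/4 tt; conditioning on being clear, II-1 is TT with probability 1/3, Tt with probability 2/3.
Summing over parental genotype combinations, P(offspring is affected) = 2/3·1/4 = 1/6.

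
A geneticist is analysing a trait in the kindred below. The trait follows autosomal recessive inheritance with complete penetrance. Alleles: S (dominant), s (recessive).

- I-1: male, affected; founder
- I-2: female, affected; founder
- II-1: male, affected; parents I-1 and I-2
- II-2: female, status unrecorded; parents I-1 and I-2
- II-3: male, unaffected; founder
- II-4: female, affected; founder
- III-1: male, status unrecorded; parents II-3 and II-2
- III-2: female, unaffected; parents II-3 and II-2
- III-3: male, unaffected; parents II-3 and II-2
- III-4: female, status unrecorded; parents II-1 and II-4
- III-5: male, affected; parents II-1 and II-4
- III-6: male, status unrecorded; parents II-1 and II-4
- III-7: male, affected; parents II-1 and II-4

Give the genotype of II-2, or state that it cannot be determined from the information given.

ss

From phenotype alone, II-2 is SS or Ss or ss.
II-2 received s from I-1 (ss) and received s from I-2 (ss), so II-2 is ss.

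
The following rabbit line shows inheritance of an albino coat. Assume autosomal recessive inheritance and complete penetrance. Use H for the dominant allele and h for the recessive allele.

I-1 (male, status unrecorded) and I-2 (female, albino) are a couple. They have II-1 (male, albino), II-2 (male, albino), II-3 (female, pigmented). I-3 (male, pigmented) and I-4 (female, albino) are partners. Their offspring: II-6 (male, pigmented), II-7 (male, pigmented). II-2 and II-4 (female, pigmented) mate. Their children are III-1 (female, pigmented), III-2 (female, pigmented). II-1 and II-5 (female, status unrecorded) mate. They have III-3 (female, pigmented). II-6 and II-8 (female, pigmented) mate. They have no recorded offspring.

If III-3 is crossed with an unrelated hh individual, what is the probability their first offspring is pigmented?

III-3 is pigmented so carries H and received h from II-1 (hh), so III-3 is Hh.
The cross gives 1/2 Hh : 1/2 hh, so P(offspring is pigmented) = 1/2.

1/2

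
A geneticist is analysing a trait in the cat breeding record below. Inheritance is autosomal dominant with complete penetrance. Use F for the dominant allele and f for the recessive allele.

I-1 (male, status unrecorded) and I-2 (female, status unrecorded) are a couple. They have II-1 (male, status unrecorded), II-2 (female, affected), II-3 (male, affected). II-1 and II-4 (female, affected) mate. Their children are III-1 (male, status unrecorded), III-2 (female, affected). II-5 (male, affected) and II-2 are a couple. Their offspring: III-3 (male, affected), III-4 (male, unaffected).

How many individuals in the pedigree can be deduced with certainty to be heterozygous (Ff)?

Obligate heterozygotes: II-2 is affected so carries F and passed f to III-4 (ff), so II-2 is Ff; II-5 is affected so carries F and passed f to III-4 (ff), so II-5 is Ff.
Every other individual is either homozygous by phenotype or has at least one consistent homozygous assignment, so the count is 2.

2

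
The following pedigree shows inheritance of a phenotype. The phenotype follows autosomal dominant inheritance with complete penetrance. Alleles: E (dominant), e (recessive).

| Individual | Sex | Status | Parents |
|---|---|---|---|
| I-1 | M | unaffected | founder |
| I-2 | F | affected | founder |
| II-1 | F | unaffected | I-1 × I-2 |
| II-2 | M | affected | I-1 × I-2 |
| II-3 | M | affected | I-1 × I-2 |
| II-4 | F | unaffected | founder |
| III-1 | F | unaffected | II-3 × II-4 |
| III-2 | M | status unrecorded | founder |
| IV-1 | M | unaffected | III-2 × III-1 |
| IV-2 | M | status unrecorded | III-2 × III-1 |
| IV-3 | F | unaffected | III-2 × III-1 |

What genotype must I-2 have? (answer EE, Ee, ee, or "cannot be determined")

Ee

From phenotype alone, I-2 is EE or Ee.
I-2 is affected so carries E and passed e to II-1 (ee), so I-2 is Ee.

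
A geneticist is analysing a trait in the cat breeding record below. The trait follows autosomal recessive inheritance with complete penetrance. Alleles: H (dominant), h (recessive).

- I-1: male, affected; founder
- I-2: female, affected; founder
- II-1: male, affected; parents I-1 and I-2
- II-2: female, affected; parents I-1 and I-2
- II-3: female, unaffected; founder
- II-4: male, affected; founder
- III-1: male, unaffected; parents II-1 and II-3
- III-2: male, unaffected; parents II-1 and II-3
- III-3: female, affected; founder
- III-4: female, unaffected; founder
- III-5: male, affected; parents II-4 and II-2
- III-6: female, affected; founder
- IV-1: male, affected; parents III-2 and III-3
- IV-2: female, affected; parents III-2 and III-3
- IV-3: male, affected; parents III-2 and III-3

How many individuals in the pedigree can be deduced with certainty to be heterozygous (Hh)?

Obligate heterozygotes: III-1 is unaffected so carries H and received h from II-1 (hh), so III-1 is Hh; III-2 is unaffected so carries H and received h from II-1 (hh), so III-2 is Hh.
Every other individual is either homozygous by phenotype or has at least one consistent homozygous assignment, so the count is 2.

2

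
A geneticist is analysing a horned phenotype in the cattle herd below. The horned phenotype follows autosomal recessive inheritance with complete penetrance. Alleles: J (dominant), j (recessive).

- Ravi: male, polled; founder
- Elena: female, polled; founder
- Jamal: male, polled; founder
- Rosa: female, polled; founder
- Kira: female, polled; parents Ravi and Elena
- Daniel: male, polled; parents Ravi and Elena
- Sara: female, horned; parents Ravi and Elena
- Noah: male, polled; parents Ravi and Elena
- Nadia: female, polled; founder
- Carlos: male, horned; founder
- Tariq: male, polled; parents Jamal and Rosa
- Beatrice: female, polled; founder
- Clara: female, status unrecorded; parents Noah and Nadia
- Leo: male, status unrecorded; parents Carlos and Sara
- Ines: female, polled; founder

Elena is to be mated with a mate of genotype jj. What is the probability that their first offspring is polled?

1/2

Elena is polled so carries J and passed j to Sara (jj), so Elena is Jj.
The cross gives 1/2 Jj : 1/2 jj, so P(offspring is polled) = 1/2.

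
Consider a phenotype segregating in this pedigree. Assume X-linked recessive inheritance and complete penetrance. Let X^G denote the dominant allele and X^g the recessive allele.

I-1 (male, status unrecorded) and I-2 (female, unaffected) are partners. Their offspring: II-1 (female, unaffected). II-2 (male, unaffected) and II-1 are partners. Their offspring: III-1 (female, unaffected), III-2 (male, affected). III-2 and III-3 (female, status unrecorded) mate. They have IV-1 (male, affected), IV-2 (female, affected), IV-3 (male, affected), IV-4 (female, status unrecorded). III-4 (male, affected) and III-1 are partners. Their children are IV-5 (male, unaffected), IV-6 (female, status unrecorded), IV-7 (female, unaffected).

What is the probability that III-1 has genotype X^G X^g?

II-2 is unaffected, so II-2 is X^G Y.
II-1 is unaffected so carries G and passed g to III-2 (X^g Y), so II-1 is X^G X^g.
Their cross gives offspring ratios 1/2 X^G X^G : 1/2 X^G X^g. Conditioning on III-1 being unaffected, P(X^G X^g) = 1/2 / 1 = 1/2 before taking III-1's own offspring into account.
III-4 is affected, so III-4 is X^g Y.
Now use III-1's offspring. Probability of each recorded status — unaffected son IV-5: 1/2 if III-1 is X^G X^g, 1 if X^G X^G; unaffected daughter IV-7: 1/2 if III-1 is X^G X^g, 1 if X^G X^G. (IV-6: equally likely either way, so uninformative.)
Bayes: P(X^G X^g) = 1/2·1/4 / (1/2·1/4 + 1/2·1) = 1/5.

1/5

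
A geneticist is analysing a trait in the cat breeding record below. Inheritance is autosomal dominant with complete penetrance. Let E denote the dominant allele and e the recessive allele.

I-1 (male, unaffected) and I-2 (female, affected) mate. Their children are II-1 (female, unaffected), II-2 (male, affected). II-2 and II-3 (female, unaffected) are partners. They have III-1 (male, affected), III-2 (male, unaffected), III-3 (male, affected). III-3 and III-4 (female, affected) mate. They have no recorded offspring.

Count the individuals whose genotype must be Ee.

Obligate heterozygotes: I-2 is affected so carries E and passed e to II-1 (ee), so I-2 is Ee; II-2 is affected so carries E and received e from I-1 (ee), so II-2 is Ee; III-1 is affected so carries E and received e from II-3 (ee), so III-1 is Ee; III-3 is affected so carries E and received e from II-3 (ee), so III-3 is Ee.
Every other individual is either homozygous by phenotype or has at least one consistent homozygous assignment, so the count is 4.

4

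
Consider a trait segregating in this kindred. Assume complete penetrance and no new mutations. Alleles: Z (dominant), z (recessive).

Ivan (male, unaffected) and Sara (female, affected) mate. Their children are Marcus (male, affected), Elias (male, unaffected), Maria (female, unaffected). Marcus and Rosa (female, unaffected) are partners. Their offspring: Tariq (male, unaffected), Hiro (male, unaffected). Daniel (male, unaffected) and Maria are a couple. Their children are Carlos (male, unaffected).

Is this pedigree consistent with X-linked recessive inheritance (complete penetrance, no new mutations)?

No

Under X-linked recessive, Elias (unaffected, male) cannot arise from Ivan (unaffected) × Sara (affected).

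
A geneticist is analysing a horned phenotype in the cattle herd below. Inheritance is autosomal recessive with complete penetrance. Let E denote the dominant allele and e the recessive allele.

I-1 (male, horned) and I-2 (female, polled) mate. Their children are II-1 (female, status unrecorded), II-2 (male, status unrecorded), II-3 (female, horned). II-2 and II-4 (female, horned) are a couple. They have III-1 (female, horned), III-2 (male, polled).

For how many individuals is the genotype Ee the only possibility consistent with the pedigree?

Obligate heterozygotes: I-2 is polled so carries E and passed e to II-3 (ee), so I-2 is Ee; II-2 passed E to III-2 (Ee, whose e came from II-4) and received e from I-1 (ee), so II-2 is Ee; III-2 is polled so carries E and received e from II-4 (ee), so III-2 is Ee.
Every other individual is either homozygous by phenotype or has at least one consistent homozygous assignment, so the count is 3.

3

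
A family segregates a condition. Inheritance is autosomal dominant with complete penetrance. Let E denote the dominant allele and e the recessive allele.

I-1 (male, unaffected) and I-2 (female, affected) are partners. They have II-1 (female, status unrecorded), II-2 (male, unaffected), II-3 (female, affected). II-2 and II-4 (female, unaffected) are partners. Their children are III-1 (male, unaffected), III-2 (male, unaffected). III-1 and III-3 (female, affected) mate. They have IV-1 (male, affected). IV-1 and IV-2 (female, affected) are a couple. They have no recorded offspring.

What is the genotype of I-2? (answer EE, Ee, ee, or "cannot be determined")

Ee

From phenotype alone, I-2 is EE or Ee.
I-2 is affected so carries E and passed e to II-2 (ee), so I-2 is Ee.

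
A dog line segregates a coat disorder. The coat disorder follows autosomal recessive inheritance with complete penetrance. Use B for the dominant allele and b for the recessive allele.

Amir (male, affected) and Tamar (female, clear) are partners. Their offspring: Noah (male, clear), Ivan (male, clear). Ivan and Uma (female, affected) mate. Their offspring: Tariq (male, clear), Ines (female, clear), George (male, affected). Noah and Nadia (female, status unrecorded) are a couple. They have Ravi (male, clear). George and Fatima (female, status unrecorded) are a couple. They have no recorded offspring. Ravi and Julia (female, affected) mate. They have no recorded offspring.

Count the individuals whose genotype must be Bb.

4

Obligate heterozygotes: Noah is clear so carries B and received b from Amir (bb), so Noah is Bb; Ivan is clear so carries B and received b from Amir (bb), so Ivan is Bb; Tariq is clear so carries B and received b from Uma (bb), so Tariq is Bb; Ines is clear so carries B and received b from Uma (bb), so Ines is Bb.
Every other individual is either homozygous by phenotype or has at least one consistent homozygous assignment, so the count is 4.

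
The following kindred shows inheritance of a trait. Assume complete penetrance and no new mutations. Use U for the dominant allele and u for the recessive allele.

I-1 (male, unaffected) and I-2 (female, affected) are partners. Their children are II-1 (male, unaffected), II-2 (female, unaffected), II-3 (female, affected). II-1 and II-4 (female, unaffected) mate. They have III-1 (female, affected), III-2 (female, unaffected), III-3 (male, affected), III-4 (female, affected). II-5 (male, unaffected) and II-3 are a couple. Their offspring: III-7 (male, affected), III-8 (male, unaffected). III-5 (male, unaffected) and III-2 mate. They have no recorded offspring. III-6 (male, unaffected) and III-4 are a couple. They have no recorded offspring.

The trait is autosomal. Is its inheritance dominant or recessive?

II-1 and II-4 are both unaffected yet have an affected child III-1. Under dominance, an affected child requires at least one affected parent, so the trait cannot be dominant.

recessive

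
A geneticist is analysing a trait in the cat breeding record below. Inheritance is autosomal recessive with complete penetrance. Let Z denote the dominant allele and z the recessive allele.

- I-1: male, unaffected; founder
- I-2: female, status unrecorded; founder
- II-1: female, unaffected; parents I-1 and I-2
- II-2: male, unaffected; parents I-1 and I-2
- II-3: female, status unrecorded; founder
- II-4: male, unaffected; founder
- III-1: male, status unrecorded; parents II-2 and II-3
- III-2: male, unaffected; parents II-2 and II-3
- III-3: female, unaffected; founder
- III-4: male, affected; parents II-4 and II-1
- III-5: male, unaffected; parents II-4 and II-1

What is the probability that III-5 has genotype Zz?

II-4 is unaffected so carries Z and passed z to III-4 (zz), so II-4 is Zz.
II-1 is unaffected so carries Z and passed z to III-4 (zz), so II-1 is Zz.
Their cross gives offspring ratios 1/4 ZZ : 1/2 Zz : 1/4 zz. Conditioning on III-5 being unaffected, P(Zz) = 1/2 / 3/4 = 2/3.

2/3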